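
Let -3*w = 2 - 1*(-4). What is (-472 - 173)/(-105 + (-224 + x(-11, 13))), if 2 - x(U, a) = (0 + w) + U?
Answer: 645/314 ≈ 2.0541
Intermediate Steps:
w = -2 (w = -(2 - 1*(-4))/3 = -(2 + 4)/3 = -1/3*6 = -2)
x(U, a) = 4 - U (x(U, a) = 2 - ((0 - 2) + U) = 2 - (-2 + U) = 2 + (2 - U) = 4 - U)
(-472 - 173)/(-105 + (-224 + x(-11, 13))) = (-472 - 173)/(-105 + (-224 + (4 - 1*(-11)))) = -645/(-105 + (-224 + (4 + 11))) = -645/(-105 + (-224 + 15)) = -645/(-105 - 209) = -645/(-314) = -645*(-1/314) = 645/314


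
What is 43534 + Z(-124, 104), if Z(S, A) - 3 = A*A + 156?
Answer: 54509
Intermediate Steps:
Z(S, A) = 159 + A**2 (Z(S, A) = 3 + (A*A + 156) = 3 + (A**2 + 156) = 3 + (156 + A**2) = 159 + A**2)
43534 + Z(-124, 104) = 43534 + (159 + 104**2) = 43534 + (159 + 10816) = 43534 + 10975 = 54509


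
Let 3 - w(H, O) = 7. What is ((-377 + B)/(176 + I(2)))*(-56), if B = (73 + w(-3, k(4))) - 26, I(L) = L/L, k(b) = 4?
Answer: 18704/177 ≈ 105.67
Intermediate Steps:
I(L) = 1
w(H, O) = -4 (w(H, O) = 3 - 1*7 = 3 - 7 = -4)
B = 43 (B = (73 - 4) - 26 = 69 - 26 = 43)
((-377 + B)/(176 + I(2)))*(-56) = ((-377 + 43)/(176 + 1))*(-56) = -334/177*(-56) = 18704/177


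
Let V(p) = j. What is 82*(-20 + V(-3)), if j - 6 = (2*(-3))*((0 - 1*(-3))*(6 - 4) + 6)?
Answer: -7052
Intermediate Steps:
j = -66 (j = 6 + (2*(-3))*((0 - 1*(-3))*(6 - 4) + 6) = 6 - 6*((0 + 3)*2 + 6) = 6 - 6*(3*2 + 6) = 6 - 6*(6 + 6) = 6 - 6*12 = 6 - 72 = -66)
V(p) = -66
82*(-20 + V(-3)) = 82*(-20 - 66) = 82*(-86) = -7052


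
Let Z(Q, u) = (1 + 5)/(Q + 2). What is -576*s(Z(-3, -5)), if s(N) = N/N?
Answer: -576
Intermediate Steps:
Z(Q, u) = 6/(2 + Q)
s(N) = 1
-576*s(Z(-3, -5)) = -576*1 = -576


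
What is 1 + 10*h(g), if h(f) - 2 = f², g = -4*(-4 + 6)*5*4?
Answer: 256021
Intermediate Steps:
g = -160 (g = -8*20 = -4*40 = -160)
h(f) = 2 + f²
1 + 10*h(g) = 1 + 10*(2 + (-160)²) = 1 + 10*(2 + 25600) = 1 + 10*25602 = 1 + 256020 = 256021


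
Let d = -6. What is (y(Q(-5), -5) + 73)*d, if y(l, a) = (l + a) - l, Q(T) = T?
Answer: -408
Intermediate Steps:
y(l, a) = a (y(l, a) = (a + l) - l = a)
(y(Q(-5), -5) + 73)*d = (-5 + 73)*(-6) = 68*(-6) = -408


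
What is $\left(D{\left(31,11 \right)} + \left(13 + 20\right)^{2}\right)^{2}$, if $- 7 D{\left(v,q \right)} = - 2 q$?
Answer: $\frac{58446025}{49} \approx 1.1928 \cdot 10^{6}$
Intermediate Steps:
$D{\left(v,q \right)} = \frac{2 q}{7}$ ($D{\left(v,q \right)} = - \frac{\left(-2\right) q}{7} = \frac{2 q}{7}$)
$\left(D{\left(31,11 \right)} + \left(13 + 20\right)^{2}\right)^{2} = \left(\frac{2}{7} \cdot 11 + \left(13 + 20\right)^{2}\right)^{2} = \left(\frac{22}{7} + 33^{2}\right)^{2} = \left(\frac{22}{7} + 1089\right)^{2} = \left(\frac{7645}{7}\right)^{2} = \frac{58446025}{49}$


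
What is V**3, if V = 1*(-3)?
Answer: -27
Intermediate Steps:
V = -3
V**3 = (-3)**3 = -27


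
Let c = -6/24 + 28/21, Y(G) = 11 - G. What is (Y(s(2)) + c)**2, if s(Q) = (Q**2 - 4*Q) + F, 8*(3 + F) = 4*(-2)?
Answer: 58081/144 ≈ 403.34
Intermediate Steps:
F = -4 (F = -3 + (4*(-2))/8 = -3 + (1/8)*(-8) = -3 - 1 = -4)
s(Q) = -4 + Q**2 - 4*Q (s(Q) = (Q**2 - 4*Q) - 4 = -4 + Q**2 - 4*Q)
c = 13/12 (c = -6*1/24 + 28*(1/21) = -1/4 + 4/3 = 13/12 ≈ 1.0833)
(Y(s(2)) + c)**2 = ((11 - (-4 + 2**2 - 4*2)) + 13/12)**2 = ((11 - (-4 + 4 - 8)) + 13/12)**2 = ((11 - 1*(-8)) + 13/12)**2 = ((11 + 8) + 13/12)**2 = (19 + 13/12)**2 = (241/12)**2 = 58081/144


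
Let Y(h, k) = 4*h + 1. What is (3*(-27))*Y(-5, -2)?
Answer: 1539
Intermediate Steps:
Y(h, k) = 1 + 4*h
(3*(-27))*Y(-5, -2) = (3*(-27))*(1 + 4*(-5)) = -81*(1 - 20) = -81*(-19) = 1539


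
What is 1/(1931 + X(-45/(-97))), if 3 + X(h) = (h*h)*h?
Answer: 912673/1759724669 ≈ 0.00051865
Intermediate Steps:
X(h) = -3 + h³ (X(h) = -3 + (h*h)*h = -3 + h²*h = -3 + h³)
1/(1931 + X(-45/(-97))) = 1/(1931 + (-3 + (-45/(-97))³)) = 1/(1931 + (-3 + (-45*(-1/97))³)) = 1/(1931 + (-3 + (45/97)³)) = 1/(1931 + (-3 + 91125/912673)) = 1/(1931 - 2646894/912673) = 1/(1759724669/912673) = 912673/1759724669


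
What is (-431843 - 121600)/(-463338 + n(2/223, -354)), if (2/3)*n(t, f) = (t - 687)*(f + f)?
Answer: -41139263/19790988 ≈ -2.0787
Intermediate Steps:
n(t, f) = 3*f*(-687 + t) (n(t, f) = 3*((t - 687)*(f + f))/2 = 3*((-687 + t)*(2*f))/2 = 3*(2*f*(-687 + t))/2 = 3*f*(-687 + t))
(-431843 - 121600)/(-463338 + n(2/223, -354)) = (-431843 - 121600)/(-463338 + 3*(-354)*(-687 + 2/223)) = -553443/(-463338 + 3*(-354)*(-687 + 2*(1/223))) = -553443/(-463338 + 3*(-354)*(-687 + 2/223)) = -553443/(-463338 + 3*(-354)*(-153199/223)) = -553443/(-463338 + 162697338/223) = -553443/59372964/223 = -553443*223/59372964 = -41139263/19790988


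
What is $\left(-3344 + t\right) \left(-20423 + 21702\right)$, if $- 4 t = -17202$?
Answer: $\frac{2446727}{2} \approx 1.2234 \cdot 10^{6}$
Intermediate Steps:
$t = \frac{8601}{2}$ ($t = \left(- \frac{1}{4}\right) \left(-17202\right) = \frac{8601}{2} \approx 4300.5$)
$\left(-3344 + t\right) \left(-20423 + 21702\right) = \left(-3344 + \frac{8601}{2}\right) \left(-20423 + 21702\right) = \frac{1913}{2} \cdot 1279 = \frac{2446727}{2}$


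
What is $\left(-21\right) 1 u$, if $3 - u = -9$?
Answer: $-252$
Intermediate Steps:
$u = 12$ ($u = 3 - -9 = 3 + 9 = 12$)
$\left(-21\right) 1 u = \left(-21\right) 1 \cdot 12 = \left(-21\right) 12 = -252$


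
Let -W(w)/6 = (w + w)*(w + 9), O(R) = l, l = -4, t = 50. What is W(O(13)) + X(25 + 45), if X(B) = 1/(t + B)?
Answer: 28801/120 ≈ 240.01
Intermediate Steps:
O(R) = -4
W(w) = -12*w*(9 + w) (W(w) = -6*(w + w)*(w + 9) = -6*2*w*(9 + w) = -12*w*(9 + w))
X(B) = 1/(50 + B)
W(O(13)) + X(25 + 45) = -12*(-4)*(9 - 4) + 1/(50 + (25 + 45)) = -12*(-4)*5 + 1/(50 + 70) = 240 + 1/120 = 28801/120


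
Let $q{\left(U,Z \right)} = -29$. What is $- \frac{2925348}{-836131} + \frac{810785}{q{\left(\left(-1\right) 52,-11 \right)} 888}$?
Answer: $- \frac{602588911139}{21532045512} \approx -27.986$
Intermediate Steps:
$- \frac{2925348}{-836131} + \frac{810785}{q{\left(\left(-1\right) 52,-11 \right)} 888} = - \frac{2925348}{-836131} + \frac{810785}{\left(-29\right) 888} = \left(-2925348\right) \left(- \frac{1}{836131}\right) + \frac{810785}{-25752} = \frac{2925348}{836131} + 810785 \left(- \frac{1}{25752}\right) = \frac{2925348}{836131} - \frac{810785}{25752} = - \frac{602588911139}{21532045512}$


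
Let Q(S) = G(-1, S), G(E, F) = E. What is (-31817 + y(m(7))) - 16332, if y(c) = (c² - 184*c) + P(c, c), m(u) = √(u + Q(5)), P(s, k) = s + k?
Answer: -48143 - 182*√6 ≈ -48589.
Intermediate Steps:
Q(S) = -1
P(s, k) = k + s
m(u) = √(-1 + u) (m(u) = √(u - 1) = √(-1 + u))
y(c) = c² - 182*c (y(c) = (c² - 184*c) + (c + c) = (c² - 184*c) + 2*c = c² - 182*c)
(-31817 + y(m(7))) - 16332 = (-31817 + √(-1 + 7)*(-182 + √(-1 + 7))) - 16332 = (-31817 + √6*(-182 + √6)) - 16332 = -48149 + √6*(-182 + √6)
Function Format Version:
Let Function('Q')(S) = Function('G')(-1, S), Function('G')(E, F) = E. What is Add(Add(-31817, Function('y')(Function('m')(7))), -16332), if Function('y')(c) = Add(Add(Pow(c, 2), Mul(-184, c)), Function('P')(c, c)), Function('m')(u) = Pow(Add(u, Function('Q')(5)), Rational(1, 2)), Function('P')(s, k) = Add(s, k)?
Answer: Add(-48143, Mul(-182, Pow(6, Rational(1, 2)))) ≈ -48589.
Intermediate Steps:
Function('Q')(S) = -1
Function('P')(s, k) = Add(k, s)
Function('m')(u) = Pow(Add(-1, u), Rational(1, 2)) (Function('m')(u) = Pow(Add(u, -1), Rational(1, 2)) = Pow(Add(-1, u), Rational(1, 2)))
Function('y')(c) = Add(Pow(c, 2), Mul(-182, c)) (Function('y')(c) = Add(Add(Pow(c, 2), Mul(-184, c)), Add(c, c)) = Add(Add(Pow(c, 2), Mul(-184, c)), Mul(2, c)) = Add(Pow(c, 2), Mul(-182, c)))
Add(Add(-31817, Function('y')(Function('m')(7))), -16332) = Add(Add(-31817, Mul(Pow(Add(-1, 7), Rational(1, 2)), Add(-182, Pow(Add(-1, 7), Rational(1, 2))))), -16332) = Add(Add(-31817, Mul(Pow(6, Rational(1, 2)), Add(-182, Pow(6, Rational(1, 2))))), -16332) = Add(-48149, Mul(Pow(6, Rational(1, 2)), Add(-182, Pow(6, Rational(1, 2)))))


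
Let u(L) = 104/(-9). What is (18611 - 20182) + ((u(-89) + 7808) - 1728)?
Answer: 40477/9 ≈ 4497.4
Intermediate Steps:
u(L) = -104/9 (u(L) = 104*(-⅑) = -104/9)
(18611 - 20182) + ((u(-89) + 7808) - 1728) = (18611 - 20182) + ((-104/9 + 7808) - 1728) = -1571 + (70168/9 - 1728) = -1571 + 54616/9 = 40477/9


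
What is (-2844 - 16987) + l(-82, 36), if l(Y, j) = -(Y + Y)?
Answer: -19667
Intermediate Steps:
l(Y, j) = -2*Y
(-2844 - 16987) + l(-82, 36) = (-2844 - 16987) - 2*(-82) = -19831 + 164 = -19667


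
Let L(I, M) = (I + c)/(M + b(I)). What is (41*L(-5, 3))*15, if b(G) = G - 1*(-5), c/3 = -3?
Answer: -2870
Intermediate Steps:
c = -9 (c = 3*(-3) = -9)
b(G) = 5 + G (b(G) = G + 5 = 5 + G)
L(I, M) = (-9 + I)/(5 + I + M) (L(I, M) = (I - 9)/(M + (5 + I)) = (-9 + I)/(5 + I + M))
(41*L(-5, 3))*15 = (41*((-9 - 5)/(5 - 5 + 3)))*15 = (41*(-14/3))*15 = -574/3*15 = -2870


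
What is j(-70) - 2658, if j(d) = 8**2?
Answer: -2594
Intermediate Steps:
j(d) = 64
j(-70) - 2658 = 64 - 2658 = -2594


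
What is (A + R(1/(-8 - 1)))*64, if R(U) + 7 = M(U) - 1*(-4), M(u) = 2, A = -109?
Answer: -7040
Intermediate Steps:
R(U) = -1 (R(U) = -7 + (2 - 1*(-4)) = -7 + (2 + 4) = -7 + 6 = -1)
(A + R(1/(-8 - 1)))*64 = (-109 - 1)*64 = -110*64 = -7040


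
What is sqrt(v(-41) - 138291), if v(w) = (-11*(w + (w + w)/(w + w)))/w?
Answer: I*sqrt(232485211)/41 ≈ 371.89*I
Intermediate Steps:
v(w) = (-11 - 11*w)/w (v(w) = (-11*(w + (2*w)/((2*w))))/w = (-11*(w + (2*w)*(1/(2*w))))/w = (-11*(w + 1))/w = (-11*(1 + w))/w = (-11 - 11*w)/w)
sqrt(v(-41) - 138291) = sqrt((-11 - 11/(-41)) - 138291) = sqrt((-11 - 11*(-1/41)) - 138291) = sqrt((-11 + 11/41) - 138291) = sqrt(-440/41 - 138291) = sqrt(-5670371/41) = I*sqrt(232485211)/41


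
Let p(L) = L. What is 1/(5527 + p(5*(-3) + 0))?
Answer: 1/5512 ≈ 0.00018142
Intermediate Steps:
1/(5527 + p(5*(-3) + 0)) = 1/(5527 + (5*(-3) + 0)) = 1/(5527 + (-15 + 0)) = 1/(5527 - 15) = 1/5512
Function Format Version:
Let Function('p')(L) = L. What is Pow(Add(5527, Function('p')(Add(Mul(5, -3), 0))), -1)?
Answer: Rational(1, 5512) ≈ 0.00018142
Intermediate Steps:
Pow(Add(5527, Function('p')(Add(Mul(5, -3), 0))), -1) = Pow(Add(5527, Add(Mul(5, -3), 0)), -1) = Pow(Add(5527, Add(-15, 0)), -1) = Pow(Add(5527, -15), -1) = Pow(5512, -1) = Rational(1, 5512)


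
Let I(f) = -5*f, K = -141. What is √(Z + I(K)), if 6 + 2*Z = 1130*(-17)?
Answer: I*√8903 ≈ 94.356*I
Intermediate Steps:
Z = -9608 (Z = -3 + (1130*(-17))/2 = -3 + (½)*(-19210) = -3 - 9605 = -9608)
√(Z + I(K)) = √(-9608 - 5*(-141)) = √(-9608 + 705) = √(-8903) = I*√8903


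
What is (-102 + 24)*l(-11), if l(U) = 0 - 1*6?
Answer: 468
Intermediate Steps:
l(U) = -6 (l(U) = 0 - 6 = -6)
(-102 + 24)*l(-11) = (-102 + 24)*(-6) = -78*(-6) = 468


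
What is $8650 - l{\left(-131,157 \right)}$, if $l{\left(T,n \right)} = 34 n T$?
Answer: $707928$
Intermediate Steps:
$l{\left(T,n \right)} = 34 T n$
$8650 - l{\left(-131,157 \right)} = 8650 - 34 \left(-131\right) 157 = 8650 - -699278 = 8650 + 699278 = 707928$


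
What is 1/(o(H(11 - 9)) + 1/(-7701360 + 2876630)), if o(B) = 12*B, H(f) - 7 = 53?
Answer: 4824730/3473805599 ≈ 0.0013889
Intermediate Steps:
H(f) = 60 (H(f) = 7 + 53 = 60)
1/(o(H(11 - 9)) + 1/(-7701360 + 2876630)) = 1/(12*60 + 1/(-7701360 + 2876630)) = 1/(720 + 1/(-4824730)) = 1/(720 - 1/4824730) = 1/(3473805599/4824730) = 4824730/3473805599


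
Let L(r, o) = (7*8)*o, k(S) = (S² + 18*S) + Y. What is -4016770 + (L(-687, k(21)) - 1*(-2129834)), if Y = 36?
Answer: -1839056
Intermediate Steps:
k(S) = 36 + S² + 18*S (k(S) = (S² + 18*S) + 36 = 36 + S² + 18*S)
L(r, o) = 56*o
-4016770 + (L(-687, k(21)) - 1*(-2129834)) = -4016770 + (56*(36 + 21² + 18*21) - 1*(-2129834)) = -4016770 + (56*(36 + 441 + 378) + 2129834) = -4016770 + (56*855 + 2129834) = -4016770 + (47880 + 2129834) = -4016770 + 2177714 = -1839056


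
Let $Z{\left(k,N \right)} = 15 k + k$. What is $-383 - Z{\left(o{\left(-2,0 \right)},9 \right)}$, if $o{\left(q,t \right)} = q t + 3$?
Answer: $-431$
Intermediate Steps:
$o{\left(q,t \right)} = 3 + q t$
$Z{\left(k,N \right)} = 16 k$
$-383 - Z{\left(o{\left(-2,0 \right)},9 \right)} = -383 - 16 \left(3 - 0\right) = -383 - 16 \left(3 + 0\right) = -383 - 16 \cdot 3 = -383 - 48 = -431$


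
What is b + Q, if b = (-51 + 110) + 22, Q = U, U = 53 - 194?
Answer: -60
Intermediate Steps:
U = -141
Q = -141
b = 81 (b = 59 + 22 = 81)
b + Q = 81 - 141 = -60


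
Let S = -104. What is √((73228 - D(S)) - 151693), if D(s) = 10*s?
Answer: 5*I*√3097 ≈ 278.25*I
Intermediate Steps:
√((73228 - D(S)) - 151693) = √((73228 - 10*(-104)) - 151693) = √((73228 - 1*(-1040)) - 151693) = √((73228 + 1040) - 151693) = √(74268 - 151693) = √(-77425) = 5*I*√3097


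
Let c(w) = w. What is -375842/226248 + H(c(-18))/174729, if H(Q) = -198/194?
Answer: -1061676764983/639102069804 ≈ -1.6612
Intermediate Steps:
H(Q) = -99/97 (H(Q) = -198*1/194 = -99/97)
-375842/226248 + H(c(-18))/174729 = -375842/226248 - 99/97/174729 = -375842*1/226248 - 99/97*1/174729 = -187921/113124 - 33/5649571 = -1061676764983/639102069804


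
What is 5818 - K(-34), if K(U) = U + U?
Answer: 5886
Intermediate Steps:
K(U) = 2*U
5818 - K(-34) = 5818 - 2*(-34) = 5818 - 1*(-68) = 5818 + 68 = 5886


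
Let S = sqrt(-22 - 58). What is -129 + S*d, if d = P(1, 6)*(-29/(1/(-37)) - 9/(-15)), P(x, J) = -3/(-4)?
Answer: -129 + 16104*I*sqrt(5)/5 ≈ -129.0 + 7201.9*I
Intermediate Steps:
P(x, J) = 3/4 (P(x, J) = -3*(-1/4) = 3/4)
S = 4*I*sqrt(5) (S = sqrt(-80) = 4*I*sqrt(5) ≈ 8.9443*I)
d = 4026/5 (d = 3*(-29/(1/(-37)) - 9/(-15))/4 = 3*(-29/(-1/37) - 9*(-1/15))/4 = 3*(-29*(-37) + 3/5)/4 = 3*(1073 + 3/5)/4 = (3/4)*(5368/5) = 4026/5 ≈ 805.20)
-129 + S*d = -129 + (4*I*sqrt(5))*(4026/5) = -129 + 16104*I*sqrt(5)/5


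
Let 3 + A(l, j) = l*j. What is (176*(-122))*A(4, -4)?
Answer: 407968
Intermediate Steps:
A(l, j) = -3 + j*l (A(l, j) = -3 + l*j = -3 + j*l)
(176*(-122))*A(4, -4) = (176*(-122))*(-3 - 4*4) = -21472*(-3 - 16) = -21472*(-19) = 407968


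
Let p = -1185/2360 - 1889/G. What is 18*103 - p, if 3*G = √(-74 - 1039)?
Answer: 875325/472 - 1889*I*√1113/371 ≈ 1854.5 - 169.87*I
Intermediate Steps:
G = I*√1113/3 (G = √(-74 - 1039)/3 = √(-1113)/3 = (I*√1113)/3 = I*√1113/3 ≈ 11.121*I)
p = -237/472 + 1889*I*√1113/371 (p = -1185/2360 - 1889*(-I*√1113/371) = -1185*1/2360 - (-1889)*I*√1113/371 = -237/472 + 1889*I*√1113/371 ≈ -0.50212 + 169.87*I)
18*103 - p = 18*103 - (-237/472 + 1889*I*√1113/371) = 1854 + (237/472 - 1889*I*√1113/371) = 875325/472 - 1889*I*√1113/371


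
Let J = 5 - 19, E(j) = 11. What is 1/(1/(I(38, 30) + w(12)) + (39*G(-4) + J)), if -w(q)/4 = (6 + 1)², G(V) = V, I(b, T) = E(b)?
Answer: -185/31451 ≈ -0.0058822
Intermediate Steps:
I(b, T) = 11
J = -14
w(q) = -196 (w(q) = -4*(6 + 1)² = -4*7² = -4*49 = -196)
1/(1/(I(38, 30) + w(12)) + (39*G(-4) + J)) = 1/(1/(11 - 196) + (39*(-4) - 14)) = 1/(1/(-185) + (-156 - 14)) = 1/(-1/185 - 170) = 1/(-31451/185) = -185/31451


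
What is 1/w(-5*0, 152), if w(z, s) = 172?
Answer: 1/172 ≈ 0.0058140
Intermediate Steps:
1/w(-5*0, 152) = 1/172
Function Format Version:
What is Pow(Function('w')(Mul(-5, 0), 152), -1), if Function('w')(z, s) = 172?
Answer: Rational(1, 172) ≈ 0.0058140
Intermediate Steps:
Pow(Function('w')(Mul(-5, 0), 152), -1) = Pow(172, -1) = Rational(1, 172)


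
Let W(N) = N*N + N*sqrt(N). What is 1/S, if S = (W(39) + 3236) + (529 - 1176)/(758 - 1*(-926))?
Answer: 4496359148/21331379565939 - 36866128*sqrt(39)/21331379565939 ≈ 0.00019999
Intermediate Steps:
W(N) = N**2 + N**(3/2)
S = 8010141/1684 + 39*sqrt(39) (S = ((39**2 + 39**(3/2)) + 3236) + (529 - 1176)/(758 - 1*(-926)) = ((1521 + 39*sqrt(39)) + 3236) - 647/(758 + 926) = (4757 + 39*sqrt(39)) - 647/1684 = 8010141/1684 + 39*sqrt(39) ≈ 5000.2)
1/S = 1/(8010141/1684 + 39*sqrt(39))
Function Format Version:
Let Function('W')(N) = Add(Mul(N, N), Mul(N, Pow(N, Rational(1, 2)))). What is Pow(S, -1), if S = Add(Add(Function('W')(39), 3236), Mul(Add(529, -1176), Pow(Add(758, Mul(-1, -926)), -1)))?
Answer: Add(Rational(4496359148, 21331379565939), Mul(Rational(-36866128, 21331379565939), Pow(39, Rational(1, 2)))) ≈ 0.00019999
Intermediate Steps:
Function('W')(N) = Add(Pow(N, 2), Pow(N, Rational(3, 2)))
S = Add(Rational(8010141, 1684), Mul(39, Pow(39, Rational(1, 2)))) (S = Add(Add(Add(Pow(39, 2), Pow(39, Rational(3, 2))), 3236), Mul(Add(529, -1176), Pow(Add(758, Mul(-1, -926)), -1))) = Add(Add(Add(1521, Mul(39, Pow(39, Rational(1, 2)))), 3236), Mul(-647, Pow(Add(758, 926), -1))) = Add(Add(4757, Mul(39, Pow(39, Rational(1, 2)))), Mul(-647, Pow(1684, -1))) = Add(Add(4757, Mul(39, Pow(39, Rational(1, 2)))), Mul(-647, Rational(1, 1684))) = Add(Add(4757, Mul(39, Pow(39, Rational(1, 2)))), Rational(-647, 1684)) = Add(Rational(8010141, 1684), Mul(39, Pow(39, Rational(1, 2)))) ≈ 5000.2)
Pow(S, -1) = Pow(Add(Rational(8010141, 1684), Mul(39, Pow(39, Rational(1, 2)))), -1)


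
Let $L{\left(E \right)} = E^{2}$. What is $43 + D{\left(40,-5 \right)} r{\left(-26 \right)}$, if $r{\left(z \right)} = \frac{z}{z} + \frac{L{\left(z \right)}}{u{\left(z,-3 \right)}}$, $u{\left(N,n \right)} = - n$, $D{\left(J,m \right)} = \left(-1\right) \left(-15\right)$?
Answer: $3438$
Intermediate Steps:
$D{\left(J,m \right)} = 15$
$r{\left(z \right)} = 1 + \frac{z^{2}}{3}$ ($r{\left(z \right)} = \frac{z}{z} + \frac{z^{2}}{\left(-1\right) \left(-3\right)} = 1 + \frac{z^{2}}{3}$)
$43 + D{\left(40,-5 \right)} r{\left(-26 \right)} = 43 + 15 \left(1 + \frac{\left(-26\right)^{2}}{3}\right) = 43 + 15 \left(1 + \frac{1}{3} \cdot 676\right) = 43 + 15 \left(1 + \frac{676}{3}\right) = 43 + 15 \cdot \frac{679}{3} = 43 + 3395 = 3438$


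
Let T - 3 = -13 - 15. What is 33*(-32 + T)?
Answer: -1881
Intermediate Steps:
T = -25 (T = 3 + (-13 - 15) = 3 - 28 = -25)
33*(-32 + T) = 33*(-32 - 25) = 33*(-57) = -1881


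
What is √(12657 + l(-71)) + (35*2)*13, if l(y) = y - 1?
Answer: 910 + √12585 ≈ 1022.2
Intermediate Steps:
l(y) = -1 + y
√(12657 + l(-71)) + (35*2)*13 = √(12657 + (-1 - 71)) + (35*2)*13 = √(12657 - 72) + 70*13 = √12585 + 910 = 910 + √12585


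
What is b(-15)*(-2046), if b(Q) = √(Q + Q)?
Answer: -2046*I*√30 ≈ -11206.0*I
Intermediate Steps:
b(Q) = √2*√Q (b(Q) = √(2*Q) = √2*√Q)
b(-15)*(-2046) = (√2*√(-15))*(-2046) = (√2*(I*√15))*(-2046) = (I*√30)*(-2046) = -2046*I*√30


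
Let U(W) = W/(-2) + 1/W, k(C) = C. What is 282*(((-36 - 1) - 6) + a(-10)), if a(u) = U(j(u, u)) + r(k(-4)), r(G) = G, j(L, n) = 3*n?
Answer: -45167/5 ≈ -9033.4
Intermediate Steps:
U(W) = 1/W - W/2 (U(W) = W*(-1/2) + 1/W = -W/2 + 1/W = 1/W - W/2)
a(u) = -4 - 3*u/2 + 1/(3*u) (a(u) = (1/(3*u) - 3*u/2) - 4 = (-3*u/2 + 1/(3*u)) - 4 = -4 - 3*u/2 + 1/(3*u))
282*(((-36 - 1) - 6) + a(-10)) = 282*(((-36 - 1) - 6) + (-4 - 3/2*(-10) + (1/3)/(-10))) = 282*((-37 - 6) + (-4 + 15 + (1/3)*(-1/10))) = 282*(-43 + (-4 + 15 - 1/30)) = 282*(-43 + 329/30) = 282*(-961/30) = -45167/5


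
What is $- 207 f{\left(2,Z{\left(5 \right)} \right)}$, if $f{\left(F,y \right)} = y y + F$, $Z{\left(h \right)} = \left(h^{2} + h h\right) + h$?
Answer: $-626589$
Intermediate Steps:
$Z{\left(h \right)} = h + 2 h^{2}$ ($Z{\left(h \right)} = \left(h^{2} + h^{2}\right) + h = 2 h^{2} + h = h + 2 h^{2}$)
$f{\left(F,y \right)} = F + y^{2}$ ($f{\left(F,y \right)} = y^{2} + F = F + y^{2}$)
$- 207 f{\left(2,Z{\left(5 \right)} \right)} = - 207 \left(2 + \left(5 \left(1 + 2 \cdot 5\right)\right)^{2}\right) = - 207 \left(2 + \left(5 \left(1 + 10\right)\right)^{2}\right) = - 207 \left(2 + \left(5 \cdot 11\right)^{2}\right) = - 207 \left(2 + 55^{2}\right) = - 207 \left(2 + 3025\right) = \left(-207\right) 3027 = -626589$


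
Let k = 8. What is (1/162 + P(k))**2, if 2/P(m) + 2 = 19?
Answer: 116281/7584516 ≈ 0.015331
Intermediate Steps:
P(m) = 2/17 (P(m) = 2/(-2 + 19) = 2/17)
(1/162 + P(k))**2 = (1/162 + 2/17)**2 = (341/2754)**2 = 116281/7584516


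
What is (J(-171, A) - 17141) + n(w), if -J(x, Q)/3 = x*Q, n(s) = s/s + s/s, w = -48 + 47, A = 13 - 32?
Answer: -26886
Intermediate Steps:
A = -19
w = -1
n(s) = 2 (n(s) = 1 + 1 = 2)
J(x, Q) = -3*Q*x (J(x, Q) = -3*x*Q = -3*Q*x)
(J(-171, A) - 17141) + n(w) = (-3*(-19)*(-171) - 17141) + 2 = (-9747 - 17141) + 2 = -26888 + 2 = -26886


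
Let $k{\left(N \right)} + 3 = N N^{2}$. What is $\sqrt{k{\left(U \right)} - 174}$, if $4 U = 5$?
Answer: $\frac{i \sqrt{11203}}{8} \approx 13.231 i$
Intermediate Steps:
$U = \frac{5}{4}$ ($U = \frac{1}{4} \cdot 5 = \frac{5}{4} \approx 1.25$)
$k{\left(N \right)} = -3 + N^{3}$ ($k{\left(N \right)} = -3 + N N^{2} = -3 + N^{3}$)
$\sqrt{k{\left(U \right)} - 174} = \sqrt{\left(-3 + \left(\frac{5}{4}\right)^{3}\right) - 174} = \sqrt{\left(-3 + \frac{125}{64}\right) - 174} = \sqrt{- \frac{67}{64} - 174} = \sqrt{- \frac{11203}{64}} = \frac{i \sqrt{11203}}{8}$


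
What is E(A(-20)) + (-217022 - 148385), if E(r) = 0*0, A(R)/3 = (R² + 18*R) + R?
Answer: -365407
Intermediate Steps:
A(R) = 3*R² + 57*R (A(R) = 3*((R² + 18*R) + R) = 3*(R² + 19*R) = 3*R² + 57*R)
E(r) = 0
E(A(-20)) + (-217022 - 148385) = 0 + (-217022 - 148385) = 0 - 365407 = -365407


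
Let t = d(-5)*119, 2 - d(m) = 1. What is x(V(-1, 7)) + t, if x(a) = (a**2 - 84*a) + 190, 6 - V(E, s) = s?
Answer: 394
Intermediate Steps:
d(m) = 1 (d(m) = 2 - 1*1 = 2 - 1 = 1)
V(E, s) = 6 - s
x(a) = 190 + a**2 - 84*a
t = 119 (t = 1*119 = 119)
x(V(-1, 7)) + t = (190 + (6 - 1*7)**2 - 84*(6 - 1*7)) + 119 = (190 + (6 - 7)**2 - 84*(6 - 7)) + 119 = (190 + (-1)**2 - 84*(-1)) + 119 = (190 + 1 + 84) + 119 = 275 + 119 = 394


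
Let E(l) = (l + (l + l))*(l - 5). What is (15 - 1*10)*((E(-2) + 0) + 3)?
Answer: 225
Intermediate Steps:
E(l) = 3*l*(-5 + l) (E(l) = (l + 2*l)*(-5 + l) = (3*l)*(-5 + l) = 3*l*(-5 + l))
(15 - 1*10)*((E(-2) + 0) + 3) = (15 - 1*10)*((3*(-2)*(-5 - 2) + 0) + 3) = (15 - 10)*((3*(-2)*(-7) + 0) + 3) = 5*((42 + 0) + 3) = 5*(42 + 3) = 5*45 = 225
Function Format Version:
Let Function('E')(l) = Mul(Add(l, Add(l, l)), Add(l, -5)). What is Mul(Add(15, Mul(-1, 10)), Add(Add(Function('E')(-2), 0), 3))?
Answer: 225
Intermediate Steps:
Function('E')(l) = Mul(3, l, Add(-5, l)) (Function('E')(l) = Mul(Add(l, Mul(2, l)), Add(-5, l)) = Mul(Mul(3, l), Add(-5, l)) = Mul(3, l, Add(-5, l)))
Mul(Add(15, Mul(-1, 10)), Add(Add(Function('E')(-2), 0), 3)) = Mul(Add(15, Mul(-1, 10)), Add(Add(Mul(3, -2, Add(-5, -2)), 0), 3)) = Mul(Add(15, -10), Add(Add(Mul(3, -2, -7), 0), 3)) = Mul(5, Add(Add(42, 0), 3)) = Mul(5, Add(42, 3)) = Mul(5, 45) = 225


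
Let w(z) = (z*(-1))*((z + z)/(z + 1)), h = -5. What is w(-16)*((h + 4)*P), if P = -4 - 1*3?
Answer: 3584/15 ≈ 238.93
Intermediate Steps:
P = -7 (P = -4 - 3 = -7)
w(z) = -2*z**2/(1 + z) (w(z) = (-z)*((2*z)/(1 + z)) = (-z)*(2*z/(1 + z)) = -2*z**2/(1 + z))
w(-16)*((h + 4)*P) = (-2*(-16)**2/(1 - 16))*((-5 + 4)*(-7)) = (-2*256/(-15))*(-1*(-7)) = -2*256*(-1/15)*7 = (512/15)*7 = 3584/15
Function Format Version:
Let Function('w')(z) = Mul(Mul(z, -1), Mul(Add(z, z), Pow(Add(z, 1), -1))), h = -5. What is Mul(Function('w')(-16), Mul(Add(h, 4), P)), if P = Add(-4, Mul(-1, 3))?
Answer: Rational(3584, 15) ≈ 238.93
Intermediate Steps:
P = -7 (P = Add(-4, -3) = -7)
Function('w')(z) = Mul(-2, Pow(z, 2), Pow(Add(1, z), -1)) (Function('w')(z) = Mul(Mul(-1, z), Mul(Mul(2, z), Pow(Add(1, z), -1))) = Mul(Mul(-1, z), Mul(2, z, Pow(Add(1, z), -1))) = Mul(-2, Pow(z, 2), Pow(Add(1, z), -1)))
Mul(Function('w')(-16), Mul(Add(h, 4), P)) = Mul(Mul(-2, Pow(-16, 2), Pow(Add(1, -16), -1)), Mul(Add(-5, 4), -7)) = Mul(Mul(-2, 256, Pow(-15, -1)), Mul(-1, -7)) = Mul(Mul(-2, 256, Rational(-1, 15)), 7) = Mul(Rational(512, 15), 7) = Rational(3584, 15)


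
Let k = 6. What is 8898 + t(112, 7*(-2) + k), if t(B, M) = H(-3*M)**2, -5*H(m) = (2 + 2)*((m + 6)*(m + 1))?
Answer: 368898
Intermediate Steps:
H(m) = -4*(1 + m)*(6 + m)/5 (H(m) = -(2 + 2)*(m + 6)*(m + 1)/5 = -4*(6 + m)*(1 + m)/5 = -4*(1 + m)*(6 + m)/5)
t(B, M) = (-24/5 - 36*M**2/5 + 84*M/5)**2 (t(B, M) = (-24/5 - (-84)*M/5 - 4*9*M**2/5)**2 = (-24/5 + 84*M/5 - 36*M**2/5)**2 = (-24/5 - 36*M**2/5 + 84*M/5)**2)
8898 + t(112, 7*(-2) + k) = 8898 + 144*(2 - 7*(7*(-2) + 6) + 3*(7*(-2) + 6)**2)**2/25 = 8898 + 144*(2 - 7*(-14 + 6) + 3*(-14 + 6)**2)**2/25 = 8898 + 144*(2 - 7*(-8) + 3*(-8)**2)**2/25 = 8898 + 144*(2 + 56 + 3*64)**2/25 = 8898 + 144*(2 + 56 + 192)**2/25 = 8898 + (144/25)*250**2 = 8898 + (144/25)*62500 = 8898 + 360000 = 368898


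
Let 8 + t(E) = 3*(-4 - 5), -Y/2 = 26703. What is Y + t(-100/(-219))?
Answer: -53441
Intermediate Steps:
Y = -53406 (Y = -2*26703 = -53406)
t(E) = -35 (t(E) = -8 + 3*(-4 - 5) = -8 + 3*(-9) = -8 - 27 = -35)
Y + t(-100/(-219)) = -53406 - 35 = -53441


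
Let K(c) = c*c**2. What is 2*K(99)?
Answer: 1940598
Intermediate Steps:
K(c) = c**3
2*K(99) = 2*99**3 = 2*970299 = 1940598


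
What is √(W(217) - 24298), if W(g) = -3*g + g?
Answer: 6*I*√687 ≈ 157.26*I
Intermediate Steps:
W(g) = -2*g
√(W(217) - 24298) = √(-2*217 - 24298) = √(-434 - 24298) = √(-24732) = 6*I*√687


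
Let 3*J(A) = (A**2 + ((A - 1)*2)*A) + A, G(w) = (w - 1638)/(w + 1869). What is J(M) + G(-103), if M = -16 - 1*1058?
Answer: 2037669103/1766 ≈ 1.1538e+6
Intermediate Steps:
M = -1074 (M = -16 - 1058 = -1074)
G(w) = (-1638 + w)/(1869 + w)
J(A) = A/3 + A**2/3 + A*(-2 + 2*A)/3 (J(A) = ((A**2 + ((A - 1)*2)*A) + A)/3 = ((A**2 + ((-1 + A)*2)*A) + A)/3 = ((A**2 + (-2 + 2*A)*A) + A)/3 = ((A**2 + A*(-2 + 2*A)) + A)/3 = (A + A**2 + A*(-2 + 2*A))/3 = A/3 + A**2/3 + A*(-2 + 2*A)/3)
J(M) + G(-103) = -1074*(-1/3 - 1074) + (-1638 - 103)/(1869 - 103) = -1074*(-3223/3) - 1741/1766 = 1153834 + (1/1766)*(-1741) = 1153834 - 1741/1766 = 2037669103/1766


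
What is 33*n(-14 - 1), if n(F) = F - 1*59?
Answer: -2442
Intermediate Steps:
n(F) = -59 + F (n(F) = F - 59 = -59 + F)
33*n(-14 - 1) = 33*(-59 + (-14 - 1)) = 33*(-59 - 15) = 33*(-74) = -2442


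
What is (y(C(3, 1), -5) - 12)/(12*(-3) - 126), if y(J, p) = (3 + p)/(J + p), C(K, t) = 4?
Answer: 5/81 ≈ 0.061728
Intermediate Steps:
y(J, p) = (3 + p)/(J + p)
(y(C(3, 1), -5) - 12)/(12*(-3) - 126) = ((3 - 5)/(4 - 5) - 12)/(12*(-3) - 126) = (-2/(-1) - 12)/(-36 - 126) = (-1*(-2) - 12)/(-162) = -(2 - 12)/162 = -1/162*(-10) = 5/81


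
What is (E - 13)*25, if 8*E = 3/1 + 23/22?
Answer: -54975/176 ≈ -312.36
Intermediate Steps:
E = 89/176 (E = (3/1 + 23/22)/8 = (3*1 + 23*(1/22))/8 = (3 + 23/22)/8 = (⅛)*(89/22) = 89/176 ≈ 0.50568)
(E - 13)*25 = (89/176 - 13)*25 = -2199/176*25 = -54975/176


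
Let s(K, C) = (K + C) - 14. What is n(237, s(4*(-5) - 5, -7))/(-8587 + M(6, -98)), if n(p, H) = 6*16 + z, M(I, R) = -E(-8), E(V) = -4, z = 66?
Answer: -54/2861 ≈ -0.018875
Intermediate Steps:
M(I, R) = 4 (M(I, R) = -1*(-4) = 4)
s(K, C) = -14 + C + K (s(K, C) = (C + K) - 14 = -14 + C + K)
n(p, H) = 162 (n(p, H) = 6*16 + 66 = 96 + 66 = 162)
n(237, s(4*(-5) - 5, -7))/(-8587 + M(6, -98)) = 162/(-8587 + 4) = 162/(-8583) = 162*(-1/8583) = -54/2861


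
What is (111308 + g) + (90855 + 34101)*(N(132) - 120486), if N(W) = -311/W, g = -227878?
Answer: -165614455489/11 ≈ -1.5056e+10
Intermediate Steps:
(111308 + g) + (90855 + 34101)*(N(132) - 120486) = (111308 - 227878) + (90855 + 34101)*(-311/132 - 120486) = -116570 + 124956*(-311*1/132 - 120486) = -116570 + 124956*(-311/132 - 120486) = -116570 + 124956*(-15904463/132) = -116570 - 165613173219/11 = -165614455489/11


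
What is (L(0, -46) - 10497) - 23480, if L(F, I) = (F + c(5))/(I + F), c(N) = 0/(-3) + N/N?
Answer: -1562943/46 ≈ -33977.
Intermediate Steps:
c(N) = 1 (c(N) = 0*(-⅓) + 1 = 0 + 1 = 1)
L(F, I) = (1 + F)/(F + I) (L(F, I) = (F + 1)/(I + F) = (1 + F)/(F + I))
(L(0, -46) - 10497) - 23480 = ((1 + 0)/(0 - 46) - 10497) - 23480 = (1/(-46) - 10497) - 23480 = (-1/46*1 - 10497) - 23480 = (-1/46 - 10497) - 23480 = -482863/46 - 23480 = -1562943/46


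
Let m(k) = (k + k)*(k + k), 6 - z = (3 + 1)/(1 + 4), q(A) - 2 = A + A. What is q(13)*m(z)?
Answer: 75712/25 ≈ 3028.5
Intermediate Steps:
q(A) = 2 + 2*A (q(A) = 2 + (A + A) = 2 + 2*A)
z = 26/5 (z = 6 - (3 + 1)/(1 + 4) = 6 - 4/5 = 6 - 1*⅘ = 6 - ⅘ = 26/5 ≈ 5.2000)
m(k) = 4*k² (m(k) = (2*k)*(2*k) = 4*k²)
q(13)*m(z) = (2 + 2*13)*(4*(26/5)²) = (2 + 26)*(4*(676/25)) = 28*(2704/25) = 75712/25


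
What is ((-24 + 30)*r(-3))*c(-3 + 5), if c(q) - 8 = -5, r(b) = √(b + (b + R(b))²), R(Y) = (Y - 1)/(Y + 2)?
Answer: 18*I*√2 ≈ 25.456*I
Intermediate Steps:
R(Y) = (-1 + Y)/(2 + Y)
r(b) = √(b + (b + (-1 + b)/(2 + b))²)
c(q) = 3 (c(q) = 8 - 5 = 3)
((-24 + 30)*r(-3))*c(-3 + 5) = ((-24 + 30)*√(-3 + (-1 + (-3)² + 3*(-3))²/(2 - 3)²))*3 = (6*√(-3 + (-1 + 9 - 9)²/(-1)²))*3 = (6*√(-3 + 1*(-1)²))*3 = (6*√(-3 + 1*1))*3 = (6*√(-3 + 1))*3 = (6*√(-2))*3 = (6*(I*√2))*3 = (6*I*√2)*3 = 18*I*√2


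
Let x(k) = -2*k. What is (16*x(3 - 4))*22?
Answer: 704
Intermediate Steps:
(16*x(3 - 4))*22 = (16*(-2*(3 - 4)))*22 = (16*(-2*(-1)))*22 = (16*2)*22 = 32*22 = 704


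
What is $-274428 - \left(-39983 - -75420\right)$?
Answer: $-309865$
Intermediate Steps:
$-274428 - \left(-39983 - -75420\right) = -274428 - \left(-39983 + 75420\right) = -274428 - 35437 = -309865$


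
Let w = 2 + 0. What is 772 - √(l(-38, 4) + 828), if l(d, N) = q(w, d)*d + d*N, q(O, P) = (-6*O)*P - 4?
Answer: 772 - 10*I*√165 ≈ 772.0 - 128.45*I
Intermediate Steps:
w = 2
q(O, P) = -4 - 6*O*P (q(O, P) = -6*O*P - 4 = -4 - 6*O*P)
l(d, N) = N*d + d*(-4 - 12*d) (l(d, N) = (-4 - 6*2*d)*d + d*N = (-4 - 12*d)*d + N*d = d*(-4 - 12*d) + N*d = N*d + d*(-4 - 12*d))
772 - √(l(-38, 4) + 828) = 772 - √(-38*(-4 + 4 - 12*(-38)) + 828) = 772 - √(-38*(-4 + 4 + 456) + 828) = 772 - √(-38*456 + 828) = 772 - √(-17328 + 828) = 772 - √(-16500) = 772 - 10*I*√165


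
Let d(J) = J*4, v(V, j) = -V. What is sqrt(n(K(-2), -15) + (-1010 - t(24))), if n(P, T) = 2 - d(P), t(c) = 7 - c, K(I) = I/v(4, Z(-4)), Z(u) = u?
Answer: I*sqrt(993) ≈ 31.512*I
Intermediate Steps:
K(I) = -I/4 (K(I) = I/((-1*4)) = I/(-4) = I*(-1/4) = -I/4)
d(J) = 4*J
n(P, T) = 2 - 4*P
sqrt(n(K(-2), -15) + (-1010 - t(24))) = sqrt((2 - (-1)*(-2)) + (-1010 - (7 - 1*24))) = sqrt((2 - 4*1/2) + (-1010 - (7 - 24))) = sqrt((2 - 2) + (-1010 - 1*(-17))) = sqrt(0 + (-1010 + 17)) = sqrt(0 - 993) = sqrt(-993) = I*sqrt(993)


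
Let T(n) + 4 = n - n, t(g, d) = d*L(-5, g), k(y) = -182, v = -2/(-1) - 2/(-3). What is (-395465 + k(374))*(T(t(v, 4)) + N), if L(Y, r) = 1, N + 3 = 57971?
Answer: -22933282708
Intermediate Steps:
N = 57968 (N = -3 + 57971 = 57968)
v = 8/3 (v = -2*(-1) - 2*(-⅓) = 2 + ⅔ = 8/3 ≈ 2.6667)
t(g, d) = d (t(g, d) = d*1 = d)
T(n) = -4 (T(n) = -4 + (n - n) = -4 + 0 = -4)
(-395465 + k(374))*(T(t(v, 4)) + N) = (-395465 - 182)*(-4 + 57968) = -395647*57964 = -22933282708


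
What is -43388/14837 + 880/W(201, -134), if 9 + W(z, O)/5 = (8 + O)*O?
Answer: -729561188/250374375 ≈ -2.9139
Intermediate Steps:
W(z, O) = -45 + 5*O*(8 + O) (W(z, O) = -45 + 5*((8 + O)*O) = -45 + 5*(O*(8 + O)) = -45 + 5*O*(8 + O))
-43388/14837 + 880/W(201, -134) = -43388/14837 + 880/(-45 + 5*(-134)² + 40*(-134)) = -43388*1/14837 + 880/(-45 + 5*17956 - 5360) = -43388/14837 + 880/(-45 + 89780 - 5360) = -43388/14837 + 880/84375 = -43388/14837 + 880*(1/84375) = -43388/14837 + 176/16875 = -729561188/250374375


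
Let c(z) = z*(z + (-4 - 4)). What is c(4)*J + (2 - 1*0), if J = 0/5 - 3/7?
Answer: 62/7 ≈ 8.8571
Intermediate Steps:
J = -3/7 (J = 0*(⅕) - 3*⅐ = 0 - 3/7 = -3/7 ≈ -0.42857)
c(z) = z*(-8 + z) (c(z) = z*(z - 8) = z*(-8 + z))
c(4)*J + (2 - 1*0) = (4*(-8 + 4))*(-3/7) + (2 - 1*0) = (4*(-4))*(-3/7) + (2 + 0) = -16*(-3/7) + 2 = 48/7 + 2 = 62/7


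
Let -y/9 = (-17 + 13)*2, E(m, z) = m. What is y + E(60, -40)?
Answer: 132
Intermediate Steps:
y = 72 (y = -9*(-17 + 13)*2 = -(-36)*2 = -9*(-8) = 72)
y + E(60, -40) = 72 + 60 = 132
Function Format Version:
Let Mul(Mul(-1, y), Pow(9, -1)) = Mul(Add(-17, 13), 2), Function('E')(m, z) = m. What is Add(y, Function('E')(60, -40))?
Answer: 132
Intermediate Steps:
y = 72 (y = Mul(-9, Mul(Add(-17, 13), 2)) = Mul(-9, Mul(-4, 2)) = Mul(-9, -8) = 72)
Add(y, Function('E')(60, -40)) = Add(72, 60) = 132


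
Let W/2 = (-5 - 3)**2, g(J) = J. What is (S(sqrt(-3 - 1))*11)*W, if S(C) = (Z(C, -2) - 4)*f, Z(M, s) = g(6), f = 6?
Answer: 16896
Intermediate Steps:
W = 128 (W = 2*(-5 - 3)**2 = 2*(-8)**2 = 2*64 = 128)
Z(M, s) = 6
S(C) = 12 (S(C) = (6 - 4)*6 = 2*6 = 12)
(S(sqrt(-3 - 1))*11)*W = (12*11)*128 = 132*128 = 16896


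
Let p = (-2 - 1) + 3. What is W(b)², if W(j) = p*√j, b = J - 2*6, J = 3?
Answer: 0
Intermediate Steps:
p = 0 (p = -3 + 3 = 0)
b = -9 (b = 3 - 2*6 = 3 - 12 = -9)
W(j) = 0 (W(j) = 0*√j = 0)
W(b)² = 0² = 0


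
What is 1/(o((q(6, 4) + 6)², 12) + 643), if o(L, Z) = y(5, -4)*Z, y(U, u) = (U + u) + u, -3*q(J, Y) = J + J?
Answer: 1/607 ≈ 0.0016474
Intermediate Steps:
q(J, Y) = -2*J/3 (q(J, Y) = -(J + J)/3 = -2*J/3)
y(U, u) = U + 2*u
o(L, Z) = -3*Z (o(L, Z) = (5 + 2*(-4))*Z = (5 - 8)*Z = -3*Z)
1/(o((q(6, 4) + 6)², 12) + 643) = 1/(-3*12 + 643) = 1/(-36 + 643) = 1/607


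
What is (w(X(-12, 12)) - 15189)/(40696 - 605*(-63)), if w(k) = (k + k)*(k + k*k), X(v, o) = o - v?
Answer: 13611/78811 ≈ 0.17270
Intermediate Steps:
w(k) = 2*k*(k + k²) (w(k) = (2*k)*(k + k²) = 2*k*(k + k²))
(w(X(-12, 12)) - 15189)/(40696 - 605*(-63)) = (2*(12 - 1*(-12))²*(1 + (12 - 1*(-12))) - 15189)/(40696 - 605*(-63)) = (2*(12 + 12)²*(1 + (12 + 12)) - 15189)/(40696 + 38115) = (2*24²*(1 + 24) - 15189)/78811 = (2*576*25 - 15189)*(1/78811) = (28800 - 15189)*(1/78811) = 13611*(1/78811) = 13611/78811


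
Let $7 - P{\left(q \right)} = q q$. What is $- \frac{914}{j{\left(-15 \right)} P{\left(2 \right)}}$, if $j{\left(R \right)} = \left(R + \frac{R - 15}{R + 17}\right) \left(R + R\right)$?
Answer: $- \frac{457}{1350} \approx -0.33852$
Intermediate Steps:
$P{\left(q \right)} = 7 - q^{2}$ ($P{\left(q \right)} = 7 - q q = 7 - q^{2}$)
$j{\left(R \right)} = 2 R \left(R + \frac{-15 + R}{17 + R}\right)$ ($j{\left(R \right)} = \left(R + \frac{-15 + R}{17 + R}\right) 2 R = 2 R \left(R + \frac{-15 + R}{17 + R}\right)$)
$- \frac{914}{j{\left(-15 \right)} P{\left(2 \right)}} = - \frac{914}{2 \left(-15\right) \frac{1}{17 - 15} \left(-15 + \left(-15\right)^{2} + 18 \left(-15\right)\right) \left(7 - 2^{2}\right)} = - \frac{914}{2 \left(-15\right) \frac{1}{2} \left(-15 + 225 - 270\right) \left(7 - 4\right)} = - \frac{914}{2 \left(-15\right) \frac{1}{2} \left(-60\right) \left(7 - 4\right)} = - \frac{914}{900 \cdot 3} = - \frac{914}{2700} = \left(-914\right) \frac{1}{2700} = - \frac{457}{1350}$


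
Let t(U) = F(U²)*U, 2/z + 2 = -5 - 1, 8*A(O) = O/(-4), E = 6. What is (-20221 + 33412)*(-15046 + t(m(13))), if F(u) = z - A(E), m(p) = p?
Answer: -3175720059/16 ≈ -1.9848e+8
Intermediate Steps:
A(O) = -O/32 (A(O) = (O/(-4))/8 = (O*(-¼))/8 = (-O/4)/8 = -O/32)
z = -¼ (z = 2/(-2 + (-5 - 1)) = 2/(-2 - 6) = 2/(-8) = 2*(-⅛) = -¼ ≈ -0.25000)
F(u) = -1/16 (F(u) = -¼ - (-1)*6/32 = -¼ - 1*(-3/16) = -¼ + 3/16 = -1/16)
t(U) = -U/16
(-20221 + 33412)*(-15046 + t(m(13))) = (-20221 + 33412)*(-15046 - 1/16*13) = 13191*(-15046 - 13/16) = 13191*(-240749/16) = -3175720059/16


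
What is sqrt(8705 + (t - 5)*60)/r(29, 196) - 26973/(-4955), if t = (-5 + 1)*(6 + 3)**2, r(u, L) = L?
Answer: 26973/4955 + I*sqrt(11035)/196 ≈ 5.4436 + 0.53596*I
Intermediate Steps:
t = -324 (t = -4*9**2 = -4*81 = -324)
sqrt(8705 + (t - 5)*60)/r(29, 196) - 26973/(-4955) = sqrt(8705 + (-324 - 5)*60)/196 - 26973/(-4955) = sqrt(8705 - 329*60)*(1/196) - 26973*(-1/4955) = sqrt(8705 - 19740)*(1/196) + 26973/4955 = sqrt(-11035)*(1/196) + 26973/4955 = (I*sqrt(11035))*(1/196) + 26973/4955 = I*sqrt(11035)/196 + 26973/4955 = 26973/4955 + I*sqrt(11035)/196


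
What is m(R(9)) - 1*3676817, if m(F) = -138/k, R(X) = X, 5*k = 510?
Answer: -62505912/17 ≈ -3.6768e+6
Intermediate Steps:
k = 102 (k = (⅕)*510 = 102)
m(F) = -23/17 (m(F) = -138/102 = -138*1/102 = -23/17)
m(R(9)) - 1*3676817 = -23/17 - 1*3676817 = -23/17 - 3676817 = -62505912/17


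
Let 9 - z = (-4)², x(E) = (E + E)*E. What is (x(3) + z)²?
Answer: 121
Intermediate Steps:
x(E) = 2*E² (x(E) = (2*E)*E = 2*E²)
z = -7 (z = 9 - 1*(-4)² = 9 - 1*16 = 9 - 16 = -7)
(x(3) + z)² = (2*3² - 7)² = (2*9 - 7)² = (18 - 7)² = 11² = 121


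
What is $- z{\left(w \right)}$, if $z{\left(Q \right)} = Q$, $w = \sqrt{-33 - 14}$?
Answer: $- i \sqrt{47} \approx - 6.8557 i$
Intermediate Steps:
$w = i \sqrt{47}$ ($w = \sqrt{-47} = i \sqrt{47} \approx 6.8557 i$)
$- z{\left(w \right)} = - i \sqrt{47}$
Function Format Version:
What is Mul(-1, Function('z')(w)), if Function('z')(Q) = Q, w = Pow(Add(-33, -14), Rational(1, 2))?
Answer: Mul(-1, I, Pow(47, Rational(1, 2))) ≈ Mul(-6.8557, I)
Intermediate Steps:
w = Mul(I, Pow(47, Rational(1, 2))) (w = Pow(-47, Rational(1, 2)) = Mul(I, Pow(47, Rational(1, 2))) ≈ Mul(6.8557, I))
Mul(-1, Function('z')(w)) = Mul(-1, Mul(I, Pow(47, Rational(1, 2)))) = Mul(-1, I, Pow(47, Rational(1, 2)))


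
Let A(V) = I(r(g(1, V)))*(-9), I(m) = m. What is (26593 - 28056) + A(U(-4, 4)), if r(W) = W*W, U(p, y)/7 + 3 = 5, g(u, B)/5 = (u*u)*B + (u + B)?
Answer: -190688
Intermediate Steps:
g(u, B) = 5*B + 5*u + 5*B*u² (g(u, B) = 5*((u*u)*B + (u + B)) = 5*(u²*B + (B + u)) = 5*(B*u² + (B + u)) = 5*(B + u + B*u²) = 5*B + 5*u + 5*B*u²)
U(p, y) = 14 (U(p, y) = -21 + 7*5 = -21 + 35 = 14)
r(W) = W²
A(V) = -9*(5 + 10*V)² (A(V) = (5*V + 5*1 + 5*V*1²)²*(-9) = (5*V + 5 + 5*V*1)²*(-9) = (5*V + 5 + 5*V)²*(-9) = (5 + 10*V)²*(-9) = -9*(5 + 10*V)²)
(26593 - 28056) + A(U(-4, 4)) = (26593 - 28056) - 225*(1 + 2*14)² = -1463 - 225*(1 + 28)² = -1463 - 225*29² = -1463 - 225*841 = -1463 - 189225 = -190688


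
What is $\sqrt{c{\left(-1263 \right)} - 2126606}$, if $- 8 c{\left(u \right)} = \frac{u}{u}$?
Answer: $\frac{7 i \sqrt{694402}}{4} \approx 1458.3 i$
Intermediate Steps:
$c{\left(u \right)} = - \frac{1}{8}$ ($c{\left(u \right)} = - \frac{u \frac{1}{u}}{8} = \left(- \frac{1}{8}\right) 1 = - \frac{1}{8}$)
$\sqrt{c{\left(-1263 \right)} - 2126606} = \sqrt{- \frac{1}{8} - 2126606} = \sqrt{- \frac{17012849}{8}} = \frac{7 i \sqrt{694402}}{4}$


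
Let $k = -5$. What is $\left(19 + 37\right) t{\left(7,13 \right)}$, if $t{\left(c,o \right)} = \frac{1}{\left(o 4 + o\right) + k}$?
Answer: $\frac{14}{15} \approx 0.93333$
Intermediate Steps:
$t{\left(c,o \right)} = \frac{1}{-5 + 5 o}$ ($t{\left(c,o \right)} = \frac{1}{\left(o 4 + o\right) - 5} = \frac{1}{\left(4 o + o\right) - 5} = \frac{1}{5 o - 5} = \frac{1}{-5 + 5 o}$)
$\left(19 + 37\right) t{\left(7,13 \right)} = \left(19 + 37\right) \frac{1}{5 \left(-1 + 13\right)} = 56 \frac{1}{5 \cdot 12} = 56 \cdot \frac{1}{5} \cdot \frac{1}{12} = 56 \cdot \frac{1}{60} = \frac{14}{15}$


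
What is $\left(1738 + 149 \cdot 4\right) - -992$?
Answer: $3326$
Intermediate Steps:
$\left(1738 + 149 \cdot 4\right) - -992 = \left(1738 + 596\right) + 992 = 2334 + 992 = 3326$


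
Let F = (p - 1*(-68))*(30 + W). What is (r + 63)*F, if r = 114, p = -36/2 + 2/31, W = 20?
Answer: 13735200/31 ≈ 4.4307e+5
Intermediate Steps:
p = -556/31 (p = -36*½ + 2*(1/31) = -18 + 2/31 = -556/31 ≈ -17.935)
F = 77600/31 (F = (-556/31 - 1*(-68))*(30 + 20) = (-556/31 + 68)*50 = (1552/31)*50 = 77600/31 ≈ 2503.2)
(r + 63)*F = (114 + 63)*(77600/31) = 177*(77600/31) = 13735200/31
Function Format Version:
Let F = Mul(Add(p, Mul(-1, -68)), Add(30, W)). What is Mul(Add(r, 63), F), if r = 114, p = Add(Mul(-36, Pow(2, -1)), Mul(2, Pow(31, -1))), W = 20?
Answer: Rational(13735200, 31) ≈ 4.4307e+5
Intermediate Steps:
p = Rational(-556, 31) (p = Add(Mul(-36, Rational(1, 2)), Mul(2, Rational(1, 31))) = Add(-18, Rational(2, 31)) = Rational(-556, 31) ≈ -17.935)
F = Rational(77600, 31) (F = Mul(Add(Rational(-556, 31), Mul(-1, -68)), Add(30, 20)) = Mul(Add(Rational(-556, 31), 68), 50) = Mul(Rational(1552, 31), 50) = Rational(77600, 31) ≈ 2503.2)
Mul(Add(r, 63), F) = Mul(Add(114, 63), Rational(77600, 31)) = Mul(177, Rational(77600, 31)) = Rational(13735200, 31)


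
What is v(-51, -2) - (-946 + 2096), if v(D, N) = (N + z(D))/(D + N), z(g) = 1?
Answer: -60949/53 ≈ -1150.0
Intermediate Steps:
v(D, N) = (1 + N)/(D + N) (v(D, N) = (N + 1)/(D + N) = (1 + N)/(D + N))
v(-51, -2) - (-946 + 2096) = (1 - 2)/(-51 - 2) - (-946 + 2096) = -1/(-53) - 1*1150 = -1/53*(-1) - 1150 = 1/53 - 1150 = -60949/53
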